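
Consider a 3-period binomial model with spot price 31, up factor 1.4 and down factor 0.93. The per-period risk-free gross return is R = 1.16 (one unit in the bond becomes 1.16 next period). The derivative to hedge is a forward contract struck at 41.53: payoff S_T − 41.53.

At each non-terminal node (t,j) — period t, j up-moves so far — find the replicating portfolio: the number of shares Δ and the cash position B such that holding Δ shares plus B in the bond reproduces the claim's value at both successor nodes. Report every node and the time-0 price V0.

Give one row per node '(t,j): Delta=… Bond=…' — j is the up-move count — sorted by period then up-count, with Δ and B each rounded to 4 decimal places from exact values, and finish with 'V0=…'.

(0,0): Delta=1.0000 Bond=-26.6065
(1,0): Delta=1.0000 Bond=-30.8636
(1,1): Delta=1.0000 Bond=-30.8636
(2,0): Delta=1.0000 Bond=-35.8017
(2,1): Delta=1.0000 Bond=-35.8017
(2,2): Delta=1.0000 Bond=-35.8017
V0=4.3935

Risk-neutral probability p* = (R−d)/(u−d) = (1.16−0.93)/(1.4−0.93) = 0.4894.
Payoff layer (t=3): V(3,0)=-16.5949, V(3,1)=-3.9933, V(3,2)=14.9768, V(3,3)=43.5340
Node (2,0) S=26.8119: V=(p*·-3.9933+(1−p*)·-16.5949)/1.16=-8.9898; Δ=(-3.9933−-16.5949)/(37.5367−24.9351)=1.0000; B=V−Δ·S=-35.8017
Node (2,1) S=40.3620: V=(p*·14.9768+(1−p*)·-3.9933)/1.16=4.5603; Δ=(14.9768−-3.9933)/(56.5068−37.5367)=1.0000; B=V−Δ·S=-35.8017
Node (2,2) S=60.7600: V=(p*·43.5340+(1−p*)·14.9768)/1.16=24.9583; Δ=(43.5340−14.9768)/(85.0640−56.5068)=1.0000; B=V−Δ·S=-35.8017
Node (1,0) S=28.8300: V=(p*·4.5603+(1−p*)·-8.9898)/1.16=-2.0336; Δ=(4.5603−-8.9898)/(40.3620−26.8119)=1.0000; B=V−Δ·S=-30.8636
Node (1,1) S=43.4000: V=(p*·24.9583+(1−p*)·4.5603)/1.16=12.5364; Δ=(24.9583−4.5603)/(60.7600−40.3620)=1.0000; B=V−Δ·S=-30.8636
Node (0,0) S=31.0000: V=(p*·12.5364+(1−p*)·-2.0336)/1.16=4.3935; Δ=(12.5364−-2.0336)/(43.4000−28.8300)=1.0000; B=V−Δ·S=-26.6065
Root portfolio cost Δ·31+B reproduces V0=4.3935.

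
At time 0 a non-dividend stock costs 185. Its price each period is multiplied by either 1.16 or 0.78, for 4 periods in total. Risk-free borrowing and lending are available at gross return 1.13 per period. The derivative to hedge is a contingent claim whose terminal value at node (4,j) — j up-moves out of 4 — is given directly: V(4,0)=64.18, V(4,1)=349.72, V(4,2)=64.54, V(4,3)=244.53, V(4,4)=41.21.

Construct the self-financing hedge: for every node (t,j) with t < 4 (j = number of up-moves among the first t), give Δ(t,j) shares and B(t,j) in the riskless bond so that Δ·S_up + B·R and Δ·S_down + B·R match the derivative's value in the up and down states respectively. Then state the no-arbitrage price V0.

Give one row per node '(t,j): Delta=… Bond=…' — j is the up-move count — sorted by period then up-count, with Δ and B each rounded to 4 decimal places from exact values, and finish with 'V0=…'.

Under the risk-neutral measure, an up-move has probability p* = (R−d)/(u−d) = 0.9211 and values discount at R = 1.13.
Payoff layer (t=4): V(4,0)=64.1800, V(4,1)=349.7200, V(4,2)=64.5400, V(4,3)=244.5300, V(4,4)=41.2100
  t=3,j=0: stock 87.7921 → up 101.8389 (V=349.7200), down 68.4779 (V=64.1800). Price 289.5375; hedge Δ=8.5591, bond B=-461.8836.
  t=3,j=1: stock 130.5626 → up 151.4527 (V=64.5400), down 101.8389 (V=349.7200). Price 77.0391; hedge Δ=-5.7480, bond B=827.5128.
  t=3,j=2: stock 194.1701 → up 225.2373 (V=244.5300), down 151.4527 (V=64.5400). Price 203.8232; hedge Δ=2.4394, bond B=-269.8347.
  t=3,j=3: stock 288.7658 → up 334.9683 (V=41.2100), down 225.2373 (V=244.5300). Price 50.6740; hedge Δ=-1.8529, bond B=585.7266.
  t=2,j=0: stock 112.5540 → up 130.5626 (V=77.0391), down 87.7921 (V=289.5375). Price 83.0224; hedge Δ=-4.9683, bond B=642.2286.
  t=2,j=1: stock 167.3880 → up 194.1701 (V=203.8232), down 130.5626 (V=77.0391). Price 171.5168; hedge Δ=1.9932, bond B=-162.1256.
  t=2,j=2: stock 248.9360 → up 288.7658 (V=50.6740), down 194.1701 (V=203.8232). Price 55.5440; hedge Δ=-1.6190, bond B=458.5684.
  t=1,j=0: stock 144.3000 → up 167.3880 (V=171.5168), down 112.5540 (V=83.0224). Price 145.6021; hedge Δ=1.6139, bond B=-87.2779.
  t=1,j=1: stock 214.6000 → up 248.9360 (V=55.5440), down 167.3880 (V=171.5168). Price 57.2564; hedge Δ=-1.4221, bond B=362.4480.
  t=0,j=0: stock 185.0000 → up 214.6000 (V=57.2564), down 144.3000 (V=145.6021). Price 56.8416; hedge Δ=-1.2567, bond B=289.3304.
The time-0 hedge costs 56.8416, which is the no-arbitrage price.

(0,0): Delta=-1.2567 Bond=289.3304
(1,0): Delta=1.6139 Bond=-87.2779
(1,1): Delta=-1.4221 Bond=362.4480
(2,0): Delta=-4.9683 Bond=642.2286
(2,1): Delta=1.9932 Bond=-162.1256
(2,2): Delta=-1.6190 Bond=458.5684
(3,0): Delta=8.5591 Bond=-461.8836
(3,1): Delta=-5.7480 Bond=827.5128
(3,2): Delta=2.4394 Bond=-269.8347
(3,3): Delta=-1.8529 Bond=585.7266
V0=56.8416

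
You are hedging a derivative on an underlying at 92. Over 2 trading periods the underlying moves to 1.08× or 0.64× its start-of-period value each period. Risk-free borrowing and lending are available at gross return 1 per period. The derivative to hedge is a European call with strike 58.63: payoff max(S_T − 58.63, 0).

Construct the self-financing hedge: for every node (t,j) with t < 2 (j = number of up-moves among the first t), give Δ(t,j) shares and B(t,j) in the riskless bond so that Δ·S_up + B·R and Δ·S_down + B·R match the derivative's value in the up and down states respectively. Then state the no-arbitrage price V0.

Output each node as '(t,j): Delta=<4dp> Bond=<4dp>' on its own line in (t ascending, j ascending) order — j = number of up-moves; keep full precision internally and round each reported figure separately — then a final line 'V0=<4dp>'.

Since d<R<u, set p* = (R−d)/(u−d) = 0.8182; price each node as the discounted p*-expectation of its children.
Terminal payoffs: V(2,0)=0.0000, V(2,1)=4.9604, V(2,2)=48.6788
  t=1,j=0: stock 58.8800 → up 63.5904 (V=4.9604), down 37.6832 (V=0.0000). Price 4.0585; hedge Δ=0.1915, bond B=-7.2151.
  t=1,j=1: stock 99.3600 → up 107.3088 (V=48.6788), down 63.5904 (V=4.9604). Price 40.7300; hedge Δ=1.0000, bond B=-58.6300.
  t=0,j=0: stock 92.0000 → up 99.3600 (V=40.7300), down 58.8800 (V=4.0585). Price 34.0625; hedge Δ=0.9059, bond B=-49.2818.
Each (Δ,B) replicates both successor values, so the strategy is self-financing and V0 is arbitrage-free.

(0,0): Delta=0.9059 Bond=-49.2818
(1,0): Delta=0.1915 Bond=-7.2151
(1,1): Delta=1.0000 Bond=-58.6300
V0=34.0625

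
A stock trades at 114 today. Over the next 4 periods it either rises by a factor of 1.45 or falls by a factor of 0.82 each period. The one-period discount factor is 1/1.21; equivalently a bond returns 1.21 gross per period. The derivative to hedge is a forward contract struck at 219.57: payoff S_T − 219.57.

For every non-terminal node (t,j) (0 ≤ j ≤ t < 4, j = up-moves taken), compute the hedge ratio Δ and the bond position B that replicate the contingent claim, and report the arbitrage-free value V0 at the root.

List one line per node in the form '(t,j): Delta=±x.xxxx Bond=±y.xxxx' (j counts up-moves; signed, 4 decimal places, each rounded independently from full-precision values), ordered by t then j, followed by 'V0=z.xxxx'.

Risk-neutral probability p* = (R−d)/(u−d) = (1.21−0.82)/(1.45−0.82) = 0.6190.
Terminal payoffs: V(4,0)=-168.0281, V(4,1)=-128.4289, V(4,2)=-58.4058, V(4,3)=65.4155, V(4,4)=284.3677
  t=3,j=0: stock 62.8560 → up 91.1411 (V=-128.4289), down 51.5419 (V=-168.0281). Price -118.6069; hedge Δ=1.0000, bond B=-181.4628.
  t=3,j=1: stock 111.1477 → up 161.1642 (V=-58.4058), down 91.1411 (V=-128.4289). Price -70.3151; hedge Δ=1.0000, bond B=-181.4628.
  t=3,j=2: stock 196.5417 → up 284.9855 (V=65.4155), down 161.1642 (V=-58.4058). Price 15.0789; hedge Δ=1.0000, bond B=-181.4628.
  t=3,j=3: stock 347.5433 → up 503.9377 (V=284.3677), down 284.9855 (V=65.4155). Price 166.0804; hedge Δ=1.0000, bond B=-181.4628.
  t=2,j=0: stock 76.6536 → up 111.1477 (V=-70.3151), down 62.8560 (V=-118.6069). Price -73.3157; hedge Δ=1.0000, bond B=-149.9693.
  t=2,j=1: stock 135.5460 → up 196.5417 (V=15.0789), down 111.1477 (V=-70.3151). Price -14.4233; hedge Δ=1.0000, bond B=-149.9693.
  t=2,j=2: stock 239.6850 → up 347.5433 (V=166.0804), down 196.5417 (V=15.0789). Price 89.7157; hedge Δ=1.0000, bond B=-149.9693.
  t=1,j=0: stock 93.4800 → up 135.5460 (V=-14.4233), down 76.6536 (V=-73.3157). Price -30.4615; hedge Δ=1.0000, bond B=-123.9415.
  t=1,j=1: stock 165.3000 → up 239.6850 (V=89.7157), down 135.5460 (V=-14.4233). Price 41.3585; hedge Δ=1.0000, bond B=-123.9415.
  t=0,j=0: stock 114.0000 → up 165.3000 (V=41.3585), down 93.4800 (V=-30.4615). Price 11.5690; hedge Δ=1.0000, bond B=-102.4310.
The time-0 hedge costs 11.5690, which is the no-arbitrage price.

(0,0): Delta=1.0000 Bond=-102.4310
(1,0): Delta=1.0000 Bond=-123.9415
(1,1): Delta=1.0000 Bond=-123.9415
(2,0): Delta=1.0000 Bond=-149.9693
(2,1): Delta=1.0000 Bond=-149.9693
(2,2): Delta=1.0000 Bond=-149.9693
(3,0): Delta=1.0000 Bond=-181.4628
(3,1): Delta=1.0000 Bond=-181.4628
(3,2): Delta=1.0000 Bond=-181.4628
(3,3): Delta=1.0000 Bond=-181.4628
V0=11.5690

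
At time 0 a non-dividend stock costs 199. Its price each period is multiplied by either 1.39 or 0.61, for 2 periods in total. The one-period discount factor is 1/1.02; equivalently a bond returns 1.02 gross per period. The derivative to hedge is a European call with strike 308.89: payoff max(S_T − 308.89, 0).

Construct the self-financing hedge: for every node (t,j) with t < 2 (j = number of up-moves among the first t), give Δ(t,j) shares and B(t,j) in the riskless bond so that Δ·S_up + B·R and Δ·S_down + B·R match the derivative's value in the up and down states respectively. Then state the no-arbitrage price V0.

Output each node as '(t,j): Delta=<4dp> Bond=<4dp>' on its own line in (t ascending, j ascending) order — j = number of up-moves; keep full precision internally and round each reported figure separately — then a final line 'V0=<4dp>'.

Under the risk-neutral measure, an up-move has probability p* = (R−d)/(u−d) = 0.5256 and values discount at R = 1.02.
At expiry t=2: V(2,0)=0.0000, V(2,1)=0.0000, V(2,2)=75.5979
Node (1,0) S=121.3900: V=(p*·0.0000+(1−p*)·0.0000)/1.02=0.0000; Δ=(0.0000−0.0000)/(168.7321−74.0479)=0.0000; B=V−Δ·S=0.0000
Node (1,1) S=276.6100: V=(p*·75.5979+(1−p*)·0.0000)/1.02=38.9582; Δ=(75.5979−0.0000)/(384.4879−168.7321)=0.3504; B=V−Δ·S=-57.9622
Node (0,0) S=199.0000: V=(p*·38.9582+(1−p*)·0.0000)/1.02=20.0765; Δ=(38.9582−0.0000)/(276.6100−121.3900)=0.2510; B=V−Δ·S=-29.8699
Each (Δ,B) replicates both successor values, so the strategy is self-financing and V0 is arbitrage-free.

(0,0): Delta=0.2510 Bond=-29.8699
(1,0): Delta=0.0000 Bond=0.0000
(1,1): Delta=0.3504 Bond=-57.9622
V0=20.0765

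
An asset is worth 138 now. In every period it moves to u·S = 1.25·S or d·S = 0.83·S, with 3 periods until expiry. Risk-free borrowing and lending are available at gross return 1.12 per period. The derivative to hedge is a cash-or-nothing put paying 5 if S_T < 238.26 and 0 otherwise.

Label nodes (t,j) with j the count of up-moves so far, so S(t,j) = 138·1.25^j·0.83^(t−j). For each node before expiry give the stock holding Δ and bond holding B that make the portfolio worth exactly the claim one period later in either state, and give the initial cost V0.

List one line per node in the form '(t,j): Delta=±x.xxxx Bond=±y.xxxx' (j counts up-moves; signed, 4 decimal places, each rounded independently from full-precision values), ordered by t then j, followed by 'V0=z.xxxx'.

(0,0): Delta=-0.0328 Bond=6.9120
(1,0): Delta=0.0000 Bond=3.9860
(1,1): Delta=-0.0425 Bond=9.4249
(2,0): Delta=0.0000 Bond=4.4643
(2,1): Delta=0.0000 Bond=4.4643
(2,2): Delta=-0.0552 Bond=13.2866
V0=2.3873

Under the risk-neutral measure, an up-move has probability p* = (R−d)/(u−d) = 0.6905 and values discount at R = 1.12.
Payoff layer (t=3): V(3,0)=5.0000, V(3,1)=5.0000, V(3,2)=5.0000, V(3,3)=0.0000
Node (2,0) S=95.0682: V=(p*·5.0000+(1−p*)·5.0000)/1.12=4.4643; Δ=(5.0000−5.0000)/(118.8352−78.9066)=0.0000; B=V−Δ·S=4.4643
Node (2,1) S=143.1750: V=(p*·5.0000+(1−p*)·5.0000)/1.12=4.4643; Δ=(5.0000−5.0000)/(178.9687−118.8352)=0.0000; B=V−Δ·S=4.4643
Node (2,2) S=215.6250: V=(p*·0.0000+(1−p*)·5.0000)/1.12=1.3818; Δ=(0.0000−5.0000)/(269.5312−178.9688)=-0.0552; B=V−Δ·S=13.2866
Node (1,0) S=114.5400: V=(p*·4.4643+(1−p*)·4.4643)/1.12=3.9860; Δ=(4.4643−4.4643)/(143.1750−95.0682)=0.0000; B=V−Δ·S=3.9860
Node (1,1) S=172.5000: V=(p*·1.3818+(1−p*)·4.4643)/1.12=2.0856; Δ=(1.3818−4.4643)/(215.6250−143.1750)=-0.0425; B=V−Δ·S=9.4249
Node (0,0) S=138.0000: V=(p*·2.0856+(1−p*)·3.9860)/1.12=2.3873; Δ=(2.0856−3.9860)/(172.5000−114.5400)=-0.0328; B=V−Δ·S=6.9120
Self-financing check: at every node Δ·S+B equals the discounted successor values.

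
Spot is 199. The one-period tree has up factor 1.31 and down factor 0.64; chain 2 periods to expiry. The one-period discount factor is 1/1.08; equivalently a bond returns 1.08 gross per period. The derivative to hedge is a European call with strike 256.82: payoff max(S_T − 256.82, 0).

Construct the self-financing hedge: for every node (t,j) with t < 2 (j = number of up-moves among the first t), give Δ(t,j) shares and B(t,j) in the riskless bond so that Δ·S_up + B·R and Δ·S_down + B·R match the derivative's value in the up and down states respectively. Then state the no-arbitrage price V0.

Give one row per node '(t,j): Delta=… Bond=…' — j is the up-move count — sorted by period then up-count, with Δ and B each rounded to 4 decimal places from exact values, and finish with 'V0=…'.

(0,0): Delta=0.3862 Bond=-45.5445
(1,0): Delta=0.0000 Bond=0.0000
(1,1): Delta=0.4848 Bond=-74.9001
V0=31.3119

Since d<R<u, set p* = (R−d)/(u−d) = 0.6567; price each node as the discounted p*-expectation of its children.
Terminal payoffs: V(2,0)=0.0000, V(2,1)=0.0000, V(2,2)=84.6839
(1,0): S=127.3600. Δ = (V_up−V_dn)/(S_up−S_dn) = (0.0000−0.0000)/(166.8416−81.5104) = 0.0000. V = [p*·0.0000 + (1−p*)·0.0000]/1.08 = 0.0000. B = V − Δ·S = 0.0000.
(1,1): S=260.6900. Δ = (V_up−V_dn)/(S_up−S_dn) = (84.6839−0.0000)/(341.5039−166.8416) = 0.4848. V = [p*·84.6839 + (1−p*)·0.0000]/1.08 = 51.4938. B = V − Δ·S = -74.9001.
(0,0): S=199.0000. Δ = (V_up−V_dn)/(S_up−S_dn) = (51.4938−0.0000)/(260.6900−127.3600) = 0.3862. V = [p*·51.4938 + (1−p*)·0.0000]/1.08 = 31.3119. B = V − Δ·S = -45.5445.
Root portfolio cost Δ·199+B reproduces V0=31.3119.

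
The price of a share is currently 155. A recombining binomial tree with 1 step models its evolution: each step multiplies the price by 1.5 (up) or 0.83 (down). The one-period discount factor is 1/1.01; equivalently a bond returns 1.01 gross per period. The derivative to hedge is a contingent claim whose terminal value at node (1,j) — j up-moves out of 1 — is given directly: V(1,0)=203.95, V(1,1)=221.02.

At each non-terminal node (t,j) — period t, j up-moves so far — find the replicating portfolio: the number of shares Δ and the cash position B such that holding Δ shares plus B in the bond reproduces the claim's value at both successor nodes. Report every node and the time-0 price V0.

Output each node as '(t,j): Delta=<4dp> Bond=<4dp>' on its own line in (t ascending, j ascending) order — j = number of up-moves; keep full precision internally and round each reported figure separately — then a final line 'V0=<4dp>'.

(0,0): Delta=0.1644 Bond=180.9936
V0=206.4713

Under the risk-neutral measure, an up-move has probability p* = (R−d)/(u−d) = 0.2687 and values discount at R = 1.01.
Payoff layer (t=1): V(1,0)=203.9500, V(1,1)=221.0200
  t=0,j=0: stock 155.0000 → up 232.5000 (V=221.0200), down 128.6500 (V=203.9500). Price 206.4713; hedge Δ=0.1644, bond B=180.9936.
Self-financing check: at every node Δ·S+B equals the discounted successor values.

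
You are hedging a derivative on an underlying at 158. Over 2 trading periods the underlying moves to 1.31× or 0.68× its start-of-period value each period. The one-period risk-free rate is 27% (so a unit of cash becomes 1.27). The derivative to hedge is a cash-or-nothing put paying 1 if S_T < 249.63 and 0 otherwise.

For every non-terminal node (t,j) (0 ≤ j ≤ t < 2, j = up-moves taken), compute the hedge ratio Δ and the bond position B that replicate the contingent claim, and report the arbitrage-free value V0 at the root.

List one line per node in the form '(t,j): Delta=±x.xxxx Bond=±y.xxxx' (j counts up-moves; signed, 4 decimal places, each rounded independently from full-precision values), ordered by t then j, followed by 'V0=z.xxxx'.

The replicating-portfolio and risk-neutral prices coincide; use p* = (1.27−0.68)/(1.31−0.68) = 0.9365 for the latter.
At expiry t=2: V(2,0)=1.0000, V(2,1)=1.0000, V(2,2)=0.0000
(1,0): S=107.4400. Δ = (V_up−V_dn)/(S_up−S_dn) = (1.0000−1.0000)/(140.7464−73.0592) = 0.0000. V = [p*·1.0000 + (1−p*)·1.0000]/1.27 = 0.7874. B = V − Δ·S = 0.7874.
(1,1): S=206.9800. Δ = (V_up−V_dn)/(S_up−S_dn) = (0.0000−1.0000)/(271.1438−140.7464) = -0.0077. V = [p*·0.0000 + (1−p*)·1.0000]/1.27 = 0.0500. B = V − Δ·S = 1.6373.
(0,0): S=158.0000. Δ = (V_up−V_dn)/(S_up−S_dn) = (0.0500−0.7874)/(206.9800−107.4400) = -0.0074. V = [p*·0.0500 + (1−p*)·0.7874]/1.27 = 0.0762. B = V − Δ·S = 1.2467.
Each (Δ,B) replicates both successor values, so the strategy is self-financing and V0 is arbitrage-free.

(0,0): Delta=-0.0074 Bond=1.2467
(1,0): Delta=0.0000 Bond=0.7874
(1,1): Delta=-0.0077 Bond=1.6373
V0=0.0762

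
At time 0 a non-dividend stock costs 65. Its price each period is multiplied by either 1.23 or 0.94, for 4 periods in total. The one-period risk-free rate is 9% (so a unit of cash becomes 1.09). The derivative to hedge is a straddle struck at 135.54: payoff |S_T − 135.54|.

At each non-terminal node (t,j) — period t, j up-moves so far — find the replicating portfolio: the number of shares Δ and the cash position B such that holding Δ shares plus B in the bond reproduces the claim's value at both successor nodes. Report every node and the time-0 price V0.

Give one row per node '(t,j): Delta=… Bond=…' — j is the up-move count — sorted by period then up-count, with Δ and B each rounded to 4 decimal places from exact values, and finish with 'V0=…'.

The replicating-portfolio and risk-neutral prices coincide; use p* = (1.09−0.94)/(1.23−0.94) = 0.5172 for the latter.
At expiry t=4: V(4,0)=84.7913, V(4,1)=69.1348, V(4,2)=48.6481, V(4,3)=21.8410, V(4,4)=13.2363
(3,0): S=53.9880. Δ = (V_up−V_dn)/(S_up−S_dn) = (69.1348−84.7913)/(66.4052−50.7487) = -1.0000. V = [p*·69.1348 + (1−p*)·84.7913]/1.09 = 70.3607. B = V − Δ·S = 124.3486.
(3,1): S=70.6438. Δ = (V_up−V_dn)/(S_up−S_dn) = (48.6481−69.1348)/(86.8919−66.4052) = -1.0000. V = [p*·48.6481 + (1−p*)·69.1348]/1.09 = 53.7048. B = V − Δ·S = 124.3486.
(3,2): S=92.4382. Δ = (V_up−V_dn)/(S_up−S_dn) = (21.8410−48.6481)/(113.6990−86.8919) = -1.0000. V = [p*·21.8410 + (1−p*)·48.6481]/1.09 = 31.9104. B = V − Δ·S = 124.3486.
(3,3): S=120.9564. Δ = (V_up−V_dn)/(S_up−S_dn) = (13.2363−21.8410)/(148.7763−113.6990) = -0.2453. V = [p*·13.2363 + (1−p*)·21.8410]/1.09 = 15.9544. B = V − Δ·S = 45.6258.
(2,0): S=57.4340. Δ = (V_up−V_dn)/(S_up−S_dn) = (53.7048−70.3607)/(70.6438−53.9880) = -1.0000. V = [p*·53.7048 + (1−p*)·70.3607]/1.09 = 56.6473. B = V − Δ·S = 114.0813.
(2,1): S=75.1530. Δ = (V_up−V_dn)/(S_up−S_dn) = (31.9104−53.7048)/(92.4382−70.6438) = -1.0000. V = [p*·31.9104 + (1−p*)·53.7048]/1.09 = 38.9283. B = V − Δ·S = 114.0813.
(2,2): S=98.3385. Δ = (V_up−V_dn)/(S_up−S_dn) = (15.9544−31.9104)/(120.9564−92.4382) = -0.5595. V = [p*·15.9544 + (1−p*)·31.9104]/1.09 = 21.7040. B = V − Δ·S = 76.7247.
(1,0): S=61.1000. Δ = (V_up−V_dn)/(S_up−S_dn) = (38.9283−56.6473)/(75.1530−57.4340) = -1.0000. V = [p*·38.9283 + (1−p*)·56.6473]/1.09 = 43.5617. B = V − Δ·S = 104.6617.
(1,1): S=79.9500. Δ = (V_up−V_dn)/(S_up−S_dn) = (21.7040−38.9283)/(98.3385−75.1530) = -0.7429. V = [p*·21.7040 + (1−p*)·38.9283]/1.09 = 27.5405. B = V − Δ·S = 86.9348.
(0,0): S=65.0000. Δ = (V_up−V_dn)/(S_up−S_dn) = (27.5405−43.5617)/(79.9500−61.1000) = -0.8499. V = [p*·27.5405 + (1−p*)·43.5617]/1.09 = 32.3623. B = V − Δ·S = 87.6079.
Check: Δ(0,0)·S0 + B(0,0) = 32.3623 = V0.

(0,0): Delta=-0.8499 Bond=87.6079
(1,0): Delta=-1.0000 Bond=104.6617
(1,1): Delta=-0.7429 Bond=86.9348
(2,0): Delta=-1.0000 Bond=114.0813
(2,1): Delta=-1.0000 Bond=114.0813
(2,2): Delta=-0.5595 Bond=76.7247
(3,0): Delta=-1.0000 Bond=124.3486
(3,1): Delta=-1.0000 Bond=124.3486
(3,2): Delta=-1.0000 Bond=124.3486
(3,3): Delta=-0.2453 Bond=45.6258
V0=32.3623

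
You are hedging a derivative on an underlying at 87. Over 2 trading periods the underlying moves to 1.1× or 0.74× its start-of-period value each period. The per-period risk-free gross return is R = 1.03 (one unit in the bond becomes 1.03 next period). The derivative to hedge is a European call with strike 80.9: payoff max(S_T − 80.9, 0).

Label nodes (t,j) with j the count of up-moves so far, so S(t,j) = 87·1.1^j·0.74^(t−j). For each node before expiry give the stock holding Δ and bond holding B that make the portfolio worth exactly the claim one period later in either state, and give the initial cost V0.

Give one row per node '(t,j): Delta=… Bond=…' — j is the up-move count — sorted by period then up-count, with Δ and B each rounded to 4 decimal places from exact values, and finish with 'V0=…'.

Since d<R<u, set p* = (R−d)/(u−d) = 0.8056; price each node as the discounted p*-expectation of its children.
At expiry t=2: V(2,0)=0.0000, V(2,1)=0.0000, V(2,2)=24.3700
Node (1,0) S=64.3800: V=(p*·0.0000+(1−p*)·0.0000)/1.03=0.0000; Δ=(0.0000−0.0000)/(70.8180−47.6412)=0.0000; B=V−Δ·S=0.0000
Node (1,1) S=95.7000: V=(p*·24.3700+(1−p*)·0.0000)/1.03=19.0596; Δ=(24.3700−0.0000)/(105.2700−70.8180)=0.7074; B=V−Δ·S=-48.6348
Node (0,0) S=87.0000: V=(p*·19.0596+(1−p*)·0.0000)/1.03=14.9064; Δ=(19.0596−0.0000)/(95.7000−64.3800)=0.6085; B=V−Δ·S=-38.0370
Self-financing check: at every node Δ·S+B equals the discounted successor values.

(0,0): Delta=0.6085 Bond=-38.0370
(1,0): Delta=0.0000 Bond=0.0000
(1,1): Delta=0.7074 Bond=-48.6348
V0=14.9064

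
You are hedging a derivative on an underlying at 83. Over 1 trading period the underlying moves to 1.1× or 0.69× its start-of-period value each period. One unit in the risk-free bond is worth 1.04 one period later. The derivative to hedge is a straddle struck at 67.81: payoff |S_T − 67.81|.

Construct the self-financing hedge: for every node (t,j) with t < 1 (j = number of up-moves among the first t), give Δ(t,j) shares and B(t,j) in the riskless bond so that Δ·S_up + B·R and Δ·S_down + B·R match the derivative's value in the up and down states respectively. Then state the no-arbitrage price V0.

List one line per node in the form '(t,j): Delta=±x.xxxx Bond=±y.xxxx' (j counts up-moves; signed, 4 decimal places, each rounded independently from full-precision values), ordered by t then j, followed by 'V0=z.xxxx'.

The replicating-portfolio and risk-neutral prices coincide; use p* = (1.04−0.69)/(1.1−0.69) = 0.8537 for the latter.
Terminal values V(1,·): V(1,0)=10.5400, V(1,1)=23.4900
Node (0,0) S=83.0000: V=(p*·23.4900+(1−p*)·10.5400)/1.04=20.7643; Δ=(23.4900−10.5400)/(91.3000−57.2700)=0.3805; B=V−Δ·S=-10.8211
Root portfolio cost Δ·83+B reproduces V0=20.7643.

(0,0): Delta=0.3805 Bond=-10.8211
V0=20.7643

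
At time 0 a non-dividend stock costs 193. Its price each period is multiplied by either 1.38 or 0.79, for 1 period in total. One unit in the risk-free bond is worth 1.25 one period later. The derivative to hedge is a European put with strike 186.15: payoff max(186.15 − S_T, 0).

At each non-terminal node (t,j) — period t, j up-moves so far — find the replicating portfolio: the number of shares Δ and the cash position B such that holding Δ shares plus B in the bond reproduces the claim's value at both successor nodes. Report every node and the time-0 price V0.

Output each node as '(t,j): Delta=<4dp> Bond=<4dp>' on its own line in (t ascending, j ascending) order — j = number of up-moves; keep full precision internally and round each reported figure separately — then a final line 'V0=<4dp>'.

No-arbitrage ⇒ martingale measure with p* = (R−d)/(u−d) = 0.7797.
At expiry t=1: V(1,0)=33.6800, V(1,1)=0.0000
(0,0): S=193.0000. Δ = (V_up−V_dn)/(S_up−S_dn) = (0.0000−33.6800)/(266.3400−152.4700) = -0.2958. V = [p*·0.0000 + (1−p*)·33.6800]/1.25 = 5.9368. B = V − Δ·S = 63.0216.
Check: Δ(0,0)·S0 + B(0,0) = 5.9368 = V0.

(0,0): Delta=-0.2958 Bond=63.0216
V0=5.9368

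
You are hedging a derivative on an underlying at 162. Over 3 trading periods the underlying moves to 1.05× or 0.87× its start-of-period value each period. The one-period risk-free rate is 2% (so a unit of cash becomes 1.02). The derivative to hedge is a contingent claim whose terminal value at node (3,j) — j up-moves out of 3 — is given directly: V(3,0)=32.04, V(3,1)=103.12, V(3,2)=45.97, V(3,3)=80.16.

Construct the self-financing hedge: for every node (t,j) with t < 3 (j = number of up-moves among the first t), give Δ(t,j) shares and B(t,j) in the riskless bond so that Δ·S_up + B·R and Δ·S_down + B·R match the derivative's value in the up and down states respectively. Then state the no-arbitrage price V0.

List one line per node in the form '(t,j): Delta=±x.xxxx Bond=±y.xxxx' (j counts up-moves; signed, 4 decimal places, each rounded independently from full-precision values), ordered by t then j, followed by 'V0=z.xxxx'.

(0,0): Delta=0.3244 Bond=13.0851
(1,0): Delta=-1.3827 Bond=253.9427
(1,1): Delta=0.6073 Bond=-34.7724
(2,0): Delta=3.2205 Bond=-305.4052
(2,1): Delta=-2.1455 Bond=371.9069
(2,2): Delta=1.0635 Bond=-116.9428
V0=65.6423

The replicating-portfolio and risk-neutral prices coincide; use p* = (1.02−0.87)/(1.05−0.87) = 0.8333 for the latter.
Terminal payoffs: V(3,0)=32.0400, V(3,1)=103.1200, V(3,2)=45.9700, V(3,3)=80.1600
Node (2,0) S=122.6178: V=(p*·103.1200+(1−p*)·32.0400)/1.02=89.4837; Δ=(103.1200−32.0400)/(128.7487−106.6775)=3.2205; B=V−Δ·S=-305.4052
Node (2,1) S=147.9870: V=(p*·45.9700+(1−p*)·103.1200)/1.02=54.4069; Δ=(45.9700−103.1200)/(155.3863−128.7487)=-2.1455; B=V−Δ·S=371.9069
Node (2,2) S=178.6050: V=(p*·80.1600+(1−p*)·45.9700)/1.02=73.0016; Δ=(80.1600−45.9700)/(187.5353−155.3864)=1.0635; B=V−Δ·S=-116.9428
Node (1,0) S=140.9400: V=(p*·54.4069+(1−p*)·89.4837)/1.02=59.0716; Δ=(54.4069−89.4837)/(147.9870−122.6178)=-1.3827; B=V−Δ·S=253.9427
Node (1,1) S=170.1000: V=(p*·73.0016+(1−p*)·54.4069)/1.02=68.5319; Δ=(73.0016−54.4069)/(178.6050−147.9870)=0.6073; B=V−Δ·S=-34.7724
Node (0,0) S=162.0000: V=(p*·68.5319+(1−p*)·59.0716)/1.02=65.6423; Δ=(68.5319−59.0716)/(170.1000−140.9400)=0.3244; B=V−Δ·S=13.0851
Each (Δ,B) replicates both successor values, so the strategy is self-financing and V0 is arbitrage-free.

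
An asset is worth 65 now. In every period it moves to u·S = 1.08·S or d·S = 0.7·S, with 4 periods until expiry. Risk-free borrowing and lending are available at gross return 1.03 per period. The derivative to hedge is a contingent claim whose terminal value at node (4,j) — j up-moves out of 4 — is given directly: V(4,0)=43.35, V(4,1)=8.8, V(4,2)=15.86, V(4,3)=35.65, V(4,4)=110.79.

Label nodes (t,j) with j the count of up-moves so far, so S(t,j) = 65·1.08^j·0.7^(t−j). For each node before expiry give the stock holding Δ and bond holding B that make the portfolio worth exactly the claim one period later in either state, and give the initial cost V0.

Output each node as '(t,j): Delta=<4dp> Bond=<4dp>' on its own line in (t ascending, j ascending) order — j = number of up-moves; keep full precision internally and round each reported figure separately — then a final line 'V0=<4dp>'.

(0,0): Delta=2.0504 Bond=-65.1979
(1,0): Delta=0.8690 Bond=-13.3983
(1,1): Delta=2.1665 Bond=-75.2986
(2,0): Delta=0.1271 Bond=9.8278
(2,1): Delta=0.9419 Bond=-17.3802
(2,2): Delta=2.2867 Bond=-86.6753
(3,0): Delta=-4.0781 Bond=103.8784
(3,1): Delta=0.5401 Bond=-4.0828
(3,2): Delta=0.9813 Bond=-19.9954
(3,3): Delta=2.4149 Bond=-99.7726
V0=68.0806

The replicating-portfolio and risk-neutral prices coincide; use p* = (1.03−0.7)/(1.08−0.7) = 0.8684 for the latter.
Terminal payoffs: V(4,0)=43.3500, V(4,1)=8.8000, V(4,2)=15.8600, V(4,3)=35.6500, V(4,4)=110.7900
  t=3,j=0: stock 22.2950 → up 24.0786 (V=8.8000), down 15.6065 (V=43.3500). Price 12.9573; hedge Δ=-4.0781, bond B=103.8784.
  t=3,j=1: stock 34.3980 → up 37.1498 (V=15.8600), down 24.0786 (V=8.8000). Price 14.4962; hedge Δ=0.5401, bond B=-4.0828.
  t=3,j=2: stock 53.0712 → up 57.3169 (V=35.6500), down 37.1498 (V=15.8600). Price 32.0835; hedge Δ=0.9813, bond B=-19.9954.
  t=3,j=3: stock 81.8813 → up 88.4318 (V=110.7900), down 57.3169 (V=35.6500). Price 97.9642; hedge Δ=2.4149, bond B=-99.7726.
  t=2,j=0: stock 31.8500 → up 34.3980 (V=14.4962), down 22.2950 (V=12.9573). Price 13.8774; hedge Δ=0.1271, bond B=9.8278.
  t=2,j=1: stock 49.1400 → up 53.0712 (V=32.0835), down 34.3980 (V=14.4962). Price 28.9023; hedge Δ=0.9419, bond B=-17.3802.
  t=2,j=2: stock 75.8160 → up 81.8813 (V=97.9642), down 53.0712 (V=32.0835). Price 86.6949; hedge Δ=2.2867, bond B=-86.6753.
  t=1,j=0: stock 45.5000 → up 49.1400 (V=28.9023), down 31.8500 (V=13.8774). Price 26.1411; hedge Δ=0.8690, bond B=-13.3983.
  t=1,j=1: stock 70.2000 → up 75.8160 (V=86.6949), down 49.1400 (V=28.9023). Price 76.7870; hedge Δ=2.1665, bond B=-75.2986.
  t=0,j=0: stock 65.0000 → up 70.2000 (V=76.7870), down 45.5000 (V=26.1411). Price 68.0806; hedge Δ=2.0504, bond B=-65.1979.
Root portfolio cost Δ·65+B reproduces V0=68.0806.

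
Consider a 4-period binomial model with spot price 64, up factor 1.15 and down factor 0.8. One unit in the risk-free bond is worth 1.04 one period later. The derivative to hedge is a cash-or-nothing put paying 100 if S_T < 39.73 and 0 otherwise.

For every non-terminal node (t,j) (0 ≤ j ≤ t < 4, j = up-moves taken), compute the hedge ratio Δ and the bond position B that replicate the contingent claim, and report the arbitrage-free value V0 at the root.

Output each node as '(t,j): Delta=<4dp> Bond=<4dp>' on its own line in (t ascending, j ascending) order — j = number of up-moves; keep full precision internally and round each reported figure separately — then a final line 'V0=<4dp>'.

(0,0): Delta=-0.8064 Bond=59.7239
(1,0): Delta=-2.2238 Bond=134.6817
(1,1): Delta=-0.3545 Bond=28.8522
(2,0): Delta=-4.5992 Bond=237.3657
(2,1): Delta=-1.4664 Bond=95.4746
(2,2): Delta=0.0000 Bond=0.0000
(3,0): Delta=0.0000 Bond=96.1538
(3,1): Delta=-6.0656 Bond=315.9341
(3,2): Delta=0.0000 Bond=0.0000
(3,3): Delta=0.0000 Bond=0.0000
V0=8.1125

Since d<R<u, set p* = (R−d)/(u−d) = 0.6857; price each node as the discounted p*-expectation of its children.
At expiry t=4: V(4,0)=100.0000, V(4,1)=100.0000, V(4,2)=0.0000, V(4,3)=0.0000, V(4,4)=0.0000
Node (3,0) S=32.7680: V=(p*·100.0000+(1−p*)·100.0000)/1.04=96.1538; Δ=(100.0000−100.0000)/(37.6832−26.2144)=0.0000; B=V−Δ·S=96.1538
Node (3,1) S=47.1040: V=(p*·0.0000+(1−p*)·100.0000)/1.04=30.2198; Δ=(0.0000−100.0000)/(54.1696−37.6832)=-6.0656; B=V−Δ·S=315.9341
Node (3,2) S=67.7120: V=(p*·0.0000+(1−p*)·0.0000)/1.04=0.0000; Δ=(0.0000−0.0000)/(77.8688−54.1696)=0.0000; B=V−Δ·S=0.0000
Node (3,3) S=97.3360: V=(p*·0.0000+(1−p*)·0.0000)/1.04=0.0000; Δ=(0.0000−0.0000)/(111.9364−77.8688)=0.0000; B=V−Δ·S=0.0000
Node (2,0) S=40.9600: V=(p*·30.2198+(1−p*)·96.1538)/1.04=48.9826; Δ=(30.2198−96.1538)/(47.1040−32.7680)=-4.5992; B=V−Δ·S=237.3657
Node (2,1) S=58.8800: V=(p*·0.0000+(1−p*)·30.2198)/1.04=9.1324; Δ=(0.0000−30.2198)/(67.7120−47.1040)=-1.4664; B=V−Δ·S=95.4746
Node (2,2) S=84.6400: V=(p*·0.0000+(1−p*)·0.0000)/1.04=0.0000; Δ=(0.0000−0.0000)/(97.3360−67.7120)=0.0000; B=V−Δ·S=0.0000
Node (1,0) S=51.2000: V=(p*·9.1324+(1−p*)·48.9826)/1.04=20.8238; Δ=(9.1324−48.9826)/(58.8800−40.9600)=-2.2238; B=V−Δ·S=134.6817
Node (1,1) S=73.6000: V=(p*·0.0000+(1−p*)·9.1324)/1.04=2.7598; Δ=(0.0000−9.1324)/(84.6400−58.8800)=-0.3545; B=V−Δ·S=28.8522
Node (0,0) S=64.0000: V=(p*·2.7598+(1−p*)·20.8238)/1.04=8.1125; Δ=(2.7598−20.8238)/(73.6000−51.2000)=-0.8064; B=V−Δ·S=59.7239
Check: Δ(0,0)·S0 + B(0,0) = 8.1125 = V0.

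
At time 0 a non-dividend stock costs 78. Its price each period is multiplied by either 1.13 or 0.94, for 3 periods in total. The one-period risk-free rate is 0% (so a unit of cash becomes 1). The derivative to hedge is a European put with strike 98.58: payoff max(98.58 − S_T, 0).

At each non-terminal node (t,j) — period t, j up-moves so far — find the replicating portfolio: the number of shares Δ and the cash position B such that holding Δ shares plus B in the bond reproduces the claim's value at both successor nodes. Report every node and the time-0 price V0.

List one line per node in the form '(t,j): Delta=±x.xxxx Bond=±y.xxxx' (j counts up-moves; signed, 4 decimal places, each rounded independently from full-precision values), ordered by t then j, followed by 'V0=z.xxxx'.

No-arbitrage ⇒ martingale measure with p* = (R−d)/(u−d) = 0.3158.
Terminal values V(3,·): V(3,0)=33.7944, V(3,1)=20.6995, V(3,2)=4.9577, V(3,3)=0.0000
Node (2,0) S=68.9208: V=(p*·20.6995+(1−p*)·33.7944)/1=29.6592; Δ=(20.6995−33.7944)/(77.8805−64.7856)=-1.0000; B=V−Δ·S=98.5800
Node (2,1) S=82.8516: V=(p*·4.9577+(1−p*)·20.6995)/1=15.7284; Δ=(4.9577−20.6995)/(93.6223−77.8805)=-1.0000; B=V−Δ·S=98.5800
Node (2,2) S=99.5982: V=(p*·0.0000+(1−p*)·4.9577)/1=3.3921; Δ=(0.0000−4.9577)/(112.5460−93.6223)=-0.2620; B=V−Δ·S=29.4852
Node (1,0) S=73.3200: V=(p*·15.7284+(1−p*)·29.6592)/1=25.2600; Δ=(15.7284−29.6592)/(82.8516−68.9208)=-1.0000; B=V−Δ·S=98.5800
Node (1,1) S=88.1400: V=(p*·3.3921+(1−p*)·15.7284)/1=11.8327; Δ=(3.3921−15.7284)/(99.5982−82.8516)=-0.7366; B=V−Δ·S=76.7606
Node (0,0) S=78.0000: V=(p*·11.8327+(1−p*)·25.2600)/1=21.0198; Δ=(11.8327−25.2600)/(88.1400−73.3200)=-0.9060; B=V−Δ·S=91.6897
The time-0 hedge costs 21.0198, which is the no-arbitrage price.

(0,0): Delta=-0.9060 Bond=91.6897
(1,0): Delta=-1.0000 Bond=98.5800
(1,1): Delta=-0.7366 Bond=76.7606
(2,0): Delta=-1.0000 Bond=98.5800
(2,1): Delta=-1.0000 Bond=98.5800
(2,2): Delta=-0.2620 Bond=29.4852
V0=21.0198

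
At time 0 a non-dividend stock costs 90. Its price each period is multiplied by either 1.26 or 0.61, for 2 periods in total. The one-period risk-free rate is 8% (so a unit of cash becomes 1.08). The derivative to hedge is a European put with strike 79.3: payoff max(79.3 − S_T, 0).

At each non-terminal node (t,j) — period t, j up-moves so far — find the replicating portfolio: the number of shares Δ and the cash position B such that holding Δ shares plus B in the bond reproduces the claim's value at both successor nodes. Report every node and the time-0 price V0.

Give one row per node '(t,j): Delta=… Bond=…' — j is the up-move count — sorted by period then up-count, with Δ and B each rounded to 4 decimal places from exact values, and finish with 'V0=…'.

Since d<R<u, set p* = (R−d)/(u−d) = 0.7231; price each node as the discounted p*-expectation of its children.
Payoff layer (t=2): V(2,0)=45.8110, V(2,1)=10.1260, V(2,2)=0.0000
(1,0): S=54.9000. Δ = (V_up−V_dn)/(S_up−S_dn) = (10.1260−45.8110)/(69.1740−33.4890) = -1.0000. V = [p*·10.1260 + (1−p*)·45.8110]/1.08 = 18.5259. B = V − Δ·S = 73.4259.
(1,1): S=113.4000. Δ = (V_up−V_dn)/(S_up−S_dn) = (0.0000−10.1260)/(142.8840−69.1740) = -0.1374. V = [p*·0.0000 + (1−p*)·10.1260]/1.08 = 2.5964. B = V − Δ·S = 18.1749.
(0,0): S=90.0000. Δ = (V_up−V_dn)/(S_up−S_dn) = (2.5964−18.5259)/(113.4000−54.9000) = -0.2723. V = [p*·2.5964 + (1−p*)·18.5259]/1.08 = 6.4886. B = V − Δ·S = 30.9955.
Check: Δ(0,0)·S0 + B(0,0) = 6.4886 = V0.

(0,0): Delta=-0.2723 Bond=30.9955
(1,0): Delta=-1.0000 Bond=73.4259
(1,1): Delta=-0.1374 Bond=18.1749
V0=6.4886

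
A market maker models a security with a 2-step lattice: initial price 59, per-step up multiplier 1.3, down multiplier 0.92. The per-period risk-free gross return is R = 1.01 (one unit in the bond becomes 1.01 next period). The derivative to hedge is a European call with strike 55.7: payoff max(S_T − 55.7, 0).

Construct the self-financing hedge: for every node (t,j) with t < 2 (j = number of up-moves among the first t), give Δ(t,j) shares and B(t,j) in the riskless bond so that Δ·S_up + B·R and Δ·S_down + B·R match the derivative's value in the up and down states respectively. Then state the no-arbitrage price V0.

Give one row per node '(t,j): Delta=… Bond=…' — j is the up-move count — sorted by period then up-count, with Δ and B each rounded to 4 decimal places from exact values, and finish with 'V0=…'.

The replicating-portfolio and risk-neutral prices coincide; use p* = (1.01−0.92)/(1.3−0.92) = 0.2368 for the latter.
At expiry t=2: V(2,0)=0.0000, V(2,1)=14.8640, V(2,2)=44.0100
(1,0): S=54.2800. Δ = (V_up−V_dn)/(S_up−S_dn) = (14.8640−0.0000)/(70.5640−49.9376) = 0.7206. V = [p*·14.8640 + (1−p*)·0.0000]/1.01 = 3.4856. B = V − Δ·S = -35.6302.
(1,1): S=76.7000. Δ = (V_up−V_dn)/(S_up−S_dn) = (44.0100−14.8640)/(99.7100−70.5640) = 1.0000. V = [p*·44.0100 + (1−p*)·14.8640]/1.01 = 21.5515. B = V − Δ·S = -55.1485.
(0,0): S=59.0000. Δ = (V_up−V_dn)/(S_up−S_dn) = (21.5515−3.4856)/(76.7000−54.2800) = 0.8058. V = [p*·21.5515 + (1−p*)·3.4856]/1.01 = 7.6875. B = V − Δ·S = -39.8544.
Each (Δ,B) replicates both successor values, so the strategy is self-financing and V0 is arbitrage-free.

(0,0): Delta=0.8058 Bond=-39.8544
(1,0): Delta=0.7206 Bond=-35.6302
(1,1): Delta=1.0000 Bond=-55.1485
V0=7.6875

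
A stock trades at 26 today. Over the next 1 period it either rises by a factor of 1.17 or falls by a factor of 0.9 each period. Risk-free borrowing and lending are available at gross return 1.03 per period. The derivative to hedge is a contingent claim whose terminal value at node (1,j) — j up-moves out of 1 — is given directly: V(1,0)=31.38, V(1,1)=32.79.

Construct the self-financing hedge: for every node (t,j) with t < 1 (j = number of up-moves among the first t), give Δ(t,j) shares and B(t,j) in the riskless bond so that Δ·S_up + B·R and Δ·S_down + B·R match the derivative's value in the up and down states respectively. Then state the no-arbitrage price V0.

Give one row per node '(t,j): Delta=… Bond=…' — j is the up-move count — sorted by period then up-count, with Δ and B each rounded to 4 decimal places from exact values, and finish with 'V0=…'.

The replicating-portfolio and risk-neutral prices coincide; use p* = (1.03−0.9)/(1.17−0.9) = 0.4815 for the latter.
Terminal payoffs: V(1,0)=31.3800, V(1,1)=32.7900
Node (0,0) S=26.0000: V=(p*·32.7900+(1−p*)·31.3800)/1.03=31.1251; Δ=(32.7900−31.3800)/(30.4200−23.4000)=0.2009; B=V−Δ·S=25.9029
Self-financing check: at every node Δ·S+B equals the discounted successor values.

(0,0): Delta=0.2009 Bond=25.9029
V0=31.1251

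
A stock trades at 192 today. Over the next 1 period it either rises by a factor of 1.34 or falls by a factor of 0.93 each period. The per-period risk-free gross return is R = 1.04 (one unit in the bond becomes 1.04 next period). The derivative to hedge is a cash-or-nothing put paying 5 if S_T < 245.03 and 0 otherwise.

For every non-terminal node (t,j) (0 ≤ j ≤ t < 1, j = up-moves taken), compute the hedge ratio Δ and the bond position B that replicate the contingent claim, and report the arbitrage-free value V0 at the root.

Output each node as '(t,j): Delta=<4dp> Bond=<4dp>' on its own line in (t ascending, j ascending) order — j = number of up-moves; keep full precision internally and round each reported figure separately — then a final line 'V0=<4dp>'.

(0,0): Delta=-0.0635 Bond=15.7129
V0=3.5178

Risk-neutral probability p* = (R−d)/(u−d) = (1.04−0.93)/(1.34−0.93) = 0.2683.
Terminal values V(1,·): V(1,0)=5.0000, V(1,1)=0.0000
  t=0,j=0: stock 192.0000 → up 257.2800 (V=0.0000), down 178.5600 (V=5.0000). Price 3.5178; hedge Δ=-0.0635, bond B=15.7129.
The time-0 hedge costs 3.5178, which is the no-arbitrage price.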